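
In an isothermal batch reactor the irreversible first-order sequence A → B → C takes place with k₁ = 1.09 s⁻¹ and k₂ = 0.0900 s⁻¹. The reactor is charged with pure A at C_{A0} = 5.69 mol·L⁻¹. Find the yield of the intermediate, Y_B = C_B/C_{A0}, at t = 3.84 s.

For first-order series with pure A initially, C_B(t) = k₁C_{A0}/(k₂−k₁)·(e^(−k₁t) − e^(−k₂t)).
e^(−k₁t) = e^(−1.09×3.84) = e^(−4.186) = 0.01521; e^(−k₂t) = e^(−0.3456) = 0.7078.
C_B = 1.09×5.69/(0.0900−1.09) × (0.01521−0.7078) = (-6.202)×(-0.6926) = 4.295 mol·L⁻¹.
Y_B = C_B/C_{A0} = 4.295/5.69 = 0.755.

0.755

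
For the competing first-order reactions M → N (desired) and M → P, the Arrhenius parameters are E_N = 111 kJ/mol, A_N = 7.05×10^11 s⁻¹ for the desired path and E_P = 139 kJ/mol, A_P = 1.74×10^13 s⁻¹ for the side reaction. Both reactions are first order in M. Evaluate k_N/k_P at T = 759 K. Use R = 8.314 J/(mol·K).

With equal orders, S_{N/P} = k_N/k_P = (A_N/A_P)·exp[(E_P−E_N)/(RT)].
(E_P−E_N)/(RT) = (139−111)×10³/(8.314×759) = 28000/6310 = 4.437.
k_N/k_P = (7.05×10^11/1.74×10^13)·exp(4.437) = 0.04052 × 84.54 = 3.43.

3.43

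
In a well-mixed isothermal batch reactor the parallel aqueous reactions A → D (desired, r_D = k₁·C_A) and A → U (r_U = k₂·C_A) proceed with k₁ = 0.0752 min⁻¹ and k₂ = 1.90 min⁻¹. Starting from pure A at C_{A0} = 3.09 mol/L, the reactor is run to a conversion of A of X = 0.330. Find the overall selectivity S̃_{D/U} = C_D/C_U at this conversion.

0.0396

C_A = C_{A0}(1−X) = 2.070 mol/L.
Both paths are first order in A, so the instantaneous fraction to D is constant: dC_D/d(−C_A) = k₁/(k₁+k₂) = 0.03807.
C_D = 0.03807·(C_{A0}−C_A) = 0.03807×1.020 = 0.0388 mol/L.
C_U = (C_{A0}−C_A)−C_D = 0.9809 mol/L; S̃_{D/U} = 0.03882/0.9809 = 0.0396.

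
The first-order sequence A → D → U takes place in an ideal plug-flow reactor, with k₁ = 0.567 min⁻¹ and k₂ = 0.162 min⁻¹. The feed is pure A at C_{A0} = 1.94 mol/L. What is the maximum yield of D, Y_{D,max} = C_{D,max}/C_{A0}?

0.606

For a first-order series the maximum intermediate yield is C_{D,max}/C_{A0} = (k₁/k₂)^[k₂/(k₂−k₁)].
= (0.567/0.162)^(0.162/(0.162−0.567)) = (3.500)^(-0.4000) = 0.6059.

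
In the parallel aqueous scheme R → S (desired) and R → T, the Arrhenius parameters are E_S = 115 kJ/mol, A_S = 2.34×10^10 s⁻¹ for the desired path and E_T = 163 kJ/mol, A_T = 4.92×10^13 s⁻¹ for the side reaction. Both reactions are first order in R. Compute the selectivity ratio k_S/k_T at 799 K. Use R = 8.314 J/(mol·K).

k_S/k_T = (A_S/A_T)·exp[−(E_S−E_T)/(RT)] = (A_S/A_T)·exp[(E_T−E_S)/(RT)].
(E_T−E_S)/(RT) = (163−115)×10³/(8.314×799) = 48000/6643 = 7.226.
k_S/k_T = (2.34×10^10/4.92×10^13)·exp(7.226) = 4.756×10^-4 × 1374 = 0.654.

0.654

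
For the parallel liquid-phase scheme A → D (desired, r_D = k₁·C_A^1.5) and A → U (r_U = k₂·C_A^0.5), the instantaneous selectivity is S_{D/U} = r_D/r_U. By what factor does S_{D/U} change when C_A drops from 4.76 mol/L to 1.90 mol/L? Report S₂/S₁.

S_{D/U} = (k₁/k₂)·C_A, so S₂/S₁ = (C_{A,2}/C_{A,1}).
= 1.90/4.76 = 0.399.

0.399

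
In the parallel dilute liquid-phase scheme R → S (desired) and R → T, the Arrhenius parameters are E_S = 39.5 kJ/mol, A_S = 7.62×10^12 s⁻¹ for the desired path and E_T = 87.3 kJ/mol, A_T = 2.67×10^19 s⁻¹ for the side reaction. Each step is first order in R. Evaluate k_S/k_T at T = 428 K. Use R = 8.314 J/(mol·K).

Since both paths have the same order in R, the concentration cancels and S_{S/T} = k_S/k_T = (A_S/A_T)·exp[(E_T−E_S)/(RT)].
(E_T−E_S)/(RT) = (87.3−39.5)×10³/(8.314×428) = 47800/3558 = 13.43.
k_S/k_T = (7.62×10^12/2.67×10^19)·exp(13.43) = 2.854×10^-7 × 6.822×10^5 = 0.195.

0.195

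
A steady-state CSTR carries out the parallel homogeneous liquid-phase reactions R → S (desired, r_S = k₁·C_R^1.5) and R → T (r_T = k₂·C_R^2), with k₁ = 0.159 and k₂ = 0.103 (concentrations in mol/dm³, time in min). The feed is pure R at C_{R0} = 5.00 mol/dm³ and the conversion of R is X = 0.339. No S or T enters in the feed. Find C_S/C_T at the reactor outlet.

0.849

Exit C_R = C_{R0}(1−X) = 5.00×0.661 = 3.305 mol/dm³.
In a CSTR the entire volume is at exit conditions, so r_S = 0.159×3.305^1.5 = 0.9553 and r_T = 0.103×3.305^2 = 1.125.
Overall selectivity = C_S/C_T = r_Sτ/(r_Tτ) = r_S/r_T = 0.849.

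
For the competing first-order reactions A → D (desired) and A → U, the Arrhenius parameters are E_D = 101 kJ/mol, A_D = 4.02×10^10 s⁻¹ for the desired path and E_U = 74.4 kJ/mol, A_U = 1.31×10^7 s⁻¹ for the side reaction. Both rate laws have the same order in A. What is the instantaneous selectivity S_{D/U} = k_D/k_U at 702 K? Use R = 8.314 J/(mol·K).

Since both paths have the same order in A, the concentration cancels and S_{D/U} = k_D/k_U = (A_D/A_U)·exp[(E_U−E_D)/(RT)].
(E_U−E_D)/(RT) = (74.4−101)×10³/(8.314×702) = -26600/5836 = -4.558.
k_D/k_U = (4.02×10^10/1.31×10^7)·exp(-4.558) = 3069 × 0.01049 = 32.2.
Since E_D > E_U, raising the temperature improves selectivity toward D.

32.2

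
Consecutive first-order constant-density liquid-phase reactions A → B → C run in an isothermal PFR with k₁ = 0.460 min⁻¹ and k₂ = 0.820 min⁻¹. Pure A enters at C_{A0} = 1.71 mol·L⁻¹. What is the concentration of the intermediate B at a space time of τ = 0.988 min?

0.415 mol·L⁻¹

The intermediate concentration in a first-order A→B→C sequence is C_B = k₁C_{A0}(e^(−k₁τ) − e^(−k₂τ))/(k₂−k₁).
e^(−k₁τ) = e^(−0.460×0.988) = e^(−0.4545) = 0.6348; e^(−k₂τ) = e^(−0.8102) = 0.4448.
C_B = 0.460×1.71/(0.820−0.460) × (0.6348−0.4448) = 2.185×0.1900 = 0.4151 mol·L⁻¹.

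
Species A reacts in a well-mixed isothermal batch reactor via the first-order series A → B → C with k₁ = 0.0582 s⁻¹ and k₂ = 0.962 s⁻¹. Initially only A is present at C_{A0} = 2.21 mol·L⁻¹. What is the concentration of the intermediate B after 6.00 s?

0.0999 mol·L⁻¹

For first-order series with pure A initially, C_B(t) = k₁C_{A0}/(k₂−k₁)·(e^(−k₁t) − e^(−k₂t)).
e^(−k₁t) = e^(−0.0582×6.00) = e^(−0.3492) = 0.7053; e^(−k₂t) = e^(−5.772) = 0.003114.
C_B = 0.0582×2.21/(0.962−0.0582) × (0.7053−0.003114) = 0.1423×0.7021 = 0.09992 mol·L⁻¹.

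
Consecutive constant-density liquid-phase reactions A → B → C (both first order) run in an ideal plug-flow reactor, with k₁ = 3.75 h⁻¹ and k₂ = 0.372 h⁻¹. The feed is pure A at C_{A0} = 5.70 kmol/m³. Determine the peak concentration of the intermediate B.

4.42 kmol/m³

At the optimum, C_{B,max}/C_{A0} = (k₁/k₂)^[k₂/(k₂−k₁)].
= (3.75/0.372)^(0.372/(0.372−3.75)) = (10.08)^(-0.1101) = 0.7753.
C_{B,max} = 0.7753×5.70 = 4.42 kmol/m³.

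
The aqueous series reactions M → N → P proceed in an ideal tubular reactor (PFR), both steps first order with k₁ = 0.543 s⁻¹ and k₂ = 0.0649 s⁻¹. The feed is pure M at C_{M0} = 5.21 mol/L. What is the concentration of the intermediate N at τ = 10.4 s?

Solving the coupled first-order balances gives C_N(τ) = [k₁/(k₂−k₁)]·C_{M0}·(e^(−k₁τ) − e^(−k₂τ)).
e^(−k₁τ) = e^(−0.543×10.4) = e^(−5.647) = 0.003527; e^(−k₂τ) = e^(−0.6750) = 0.5092.
C_N = 0.543×5.21/(0.0649−0.543) × (0.003527−0.5092) = (-5.917)×(-0.5056) = 2.992 mol/L.

2.99 mol/L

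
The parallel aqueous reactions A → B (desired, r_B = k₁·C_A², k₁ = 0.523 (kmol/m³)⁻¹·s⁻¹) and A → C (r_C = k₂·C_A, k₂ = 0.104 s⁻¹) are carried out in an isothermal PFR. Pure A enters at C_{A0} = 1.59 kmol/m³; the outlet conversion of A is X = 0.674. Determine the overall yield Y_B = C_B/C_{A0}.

C_A = C_{A0}(1−X) = 0.5183 kmol/m³.
Along a PFR/batch, dC_C/dC_A = −r_C/(r_B+r_C) = −k₂/(k₂+k₁·C_A).
Integrating from C_{A0} to C_A: C_C = (0.104/0.523)·ln[(0.104+0.523·1.59)/(0.104+0.523·0.518)] = 0.1989·ln(0.9356/0.3751) = 0.1817 kmol/m³.
Then C_B = (C_{A0}−C_A) − C_C = 1.072 − 0.1817 = 0.8899 kmol/m³.
Y_B = C_B/C_{A0} = 0.8899/1.59 = 0.560.

0.560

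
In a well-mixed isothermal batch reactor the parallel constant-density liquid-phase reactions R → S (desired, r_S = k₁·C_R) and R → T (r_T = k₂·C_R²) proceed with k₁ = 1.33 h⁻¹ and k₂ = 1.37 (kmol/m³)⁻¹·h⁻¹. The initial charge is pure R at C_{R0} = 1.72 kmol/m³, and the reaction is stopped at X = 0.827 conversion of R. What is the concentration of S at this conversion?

C_R = C_{R0}(1−X) = 0.2976 kmol/m³.
Along a PFR/batch, dC_S/dC_R = −r_S/(r_S+r_T) = −k₁/(k₁+k₂·C_R).
Integrating from C_{R0} to C_R: C_S = (1.33/1.37)·ln[(1.33+1.37·1.72)/(1.33+1.37·0.298)] = 0.9708·ln(3.686/1.738) = 0.7302 kmol/m³.

0.730 kmol/m³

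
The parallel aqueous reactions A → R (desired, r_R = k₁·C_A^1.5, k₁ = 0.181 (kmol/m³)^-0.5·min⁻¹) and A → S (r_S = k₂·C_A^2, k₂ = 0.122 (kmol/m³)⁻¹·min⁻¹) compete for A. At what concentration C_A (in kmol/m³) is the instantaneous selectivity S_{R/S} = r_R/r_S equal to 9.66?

0.0236 kmol/m³

S_{R/S} = (k₁/k₂)·C_A^-0.5 ⇒ C_A = (S·k₂/k₁)^(-2).
= (9.66×0.122/0.181)^(-2) = (6.511)^(-2) = 0.0236 kmol/m³.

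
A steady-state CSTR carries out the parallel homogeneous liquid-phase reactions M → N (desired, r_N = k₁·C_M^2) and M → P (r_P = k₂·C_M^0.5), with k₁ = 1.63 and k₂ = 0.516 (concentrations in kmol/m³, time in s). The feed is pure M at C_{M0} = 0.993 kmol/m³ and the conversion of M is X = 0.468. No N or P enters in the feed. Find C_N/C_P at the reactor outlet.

1.21

Exit C_M = C_{M0}(1−X) = 0.993×0.532 = 0.5283 kmol/m³.
In a CSTR the entire volume is at exit conditions, so r_N = 1.63×0.5283^2 = 0.4549 and r_P = 0.516×0.5283^0.5 = 0.3750.
Overall selectivity = C_N/C_P = r_Nτ/(r_Pτ) = r_N/r_P = 1.21.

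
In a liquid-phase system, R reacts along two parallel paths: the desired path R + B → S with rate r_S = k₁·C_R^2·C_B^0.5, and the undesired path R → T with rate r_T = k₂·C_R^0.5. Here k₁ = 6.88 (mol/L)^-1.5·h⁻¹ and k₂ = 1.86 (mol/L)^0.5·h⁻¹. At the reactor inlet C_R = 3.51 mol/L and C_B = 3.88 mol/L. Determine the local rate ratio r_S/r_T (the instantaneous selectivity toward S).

S_{S/T} = r_S/r_T = (k₁·C_R^2·C_B^0.5)/(k₂·C_R^0.5) = (k₁/k₂)·C_R^1.5·C_B^0.5.
= (6.88×3.510^2×3.880^0.5) / (1.86×3.510^0.5) = 167.0/3.485 = 47.9.
Since the desired path is higher order in R, keeping C_R high (PFR or concentrated feed) favours S.

47.9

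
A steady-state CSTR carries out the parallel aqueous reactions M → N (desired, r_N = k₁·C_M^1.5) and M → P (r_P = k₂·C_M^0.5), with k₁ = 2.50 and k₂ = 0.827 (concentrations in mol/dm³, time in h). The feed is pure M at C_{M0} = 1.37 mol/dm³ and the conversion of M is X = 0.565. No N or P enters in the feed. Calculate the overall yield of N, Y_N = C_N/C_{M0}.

0.363

Exit C_M = C_{M0}(1−X) = 1.37×0.435 = 0.5960 mol/dm³.
A CSTR operates uniformly at the exit composition, giving r_N = 1.150 and r_P = 0.6384 (each k·C_M^n at C_M = 0.5960).
Fraction of consumed M going to N: r_N/(r_N+r_P) = 0.6431.
C_N = 0.6431·C_{M0}·X = 0.6431×1.37×0.565 = 0.498 mol/dm³; Y_N = C_N/C_{M0} = 0.363.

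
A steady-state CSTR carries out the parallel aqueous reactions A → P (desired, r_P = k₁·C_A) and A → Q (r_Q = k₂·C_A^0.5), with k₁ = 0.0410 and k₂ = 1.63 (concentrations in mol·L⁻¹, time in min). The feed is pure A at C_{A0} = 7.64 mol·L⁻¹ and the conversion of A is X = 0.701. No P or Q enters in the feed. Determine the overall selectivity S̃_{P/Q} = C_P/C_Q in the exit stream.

0.0380

Exit C_A = C_{A0}(1−X) = 7.64×0.299 = 2.284 mol·L⁻¹.
In a CSTR the entire volume is at exit conditions, so r_P = 0.0410×2.284 = 0.09366 and r_Q = 1.63×2.284^0.5 = 2.464.
Overall selectivity = C_P/C_Q = r_Pτ/(r_Qτ) = r_P/r_Q = 0.0380.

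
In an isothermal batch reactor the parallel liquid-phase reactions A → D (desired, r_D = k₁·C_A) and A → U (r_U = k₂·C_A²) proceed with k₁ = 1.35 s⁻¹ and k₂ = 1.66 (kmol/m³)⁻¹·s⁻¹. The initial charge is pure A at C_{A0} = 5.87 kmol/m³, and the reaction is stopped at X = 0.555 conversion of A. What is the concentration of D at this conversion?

0.544 kmol/m³

C_A = C_{A0}(1−X) = 2.612 kmol/m³.
Along a PFR/batch, dC_D/dC_A = −r_D/(r_D+r_U) = −k₁/(k₁+k₂·C_A).
Integrating from C_{A0} to C_A: C_D = (1.35/1.66)·ln[(1.35+1.66·5.87)/(1.35+1.66·2.61)] = 0.8133·ln(11.09/5.686) = 0.5436 kmol/m³.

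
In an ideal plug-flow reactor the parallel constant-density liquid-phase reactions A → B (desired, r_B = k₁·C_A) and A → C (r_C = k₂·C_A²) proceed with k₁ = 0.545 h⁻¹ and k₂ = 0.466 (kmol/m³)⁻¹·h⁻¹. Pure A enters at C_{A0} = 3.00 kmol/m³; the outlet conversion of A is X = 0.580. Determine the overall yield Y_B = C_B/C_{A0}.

C_A = C_{A0}(1−X) = 1.260 kmol/m³.
Along a PFR/batch, dC_B/dC_A = −r_B/(r_B+r_C) = −k₁/(k₁+k₂·C_A).
Integrating from C_{A0} to C_A: C_B = (0.545/0.466)·ln[(0.545+0.466·3.00)/(0.545+0.466·1.26)] = 1.170·ln(1.943/1.132) = 0.6317 kmol/m³.
Y_B = C_B/C_{A0} = 0.6317/3.00 = 0.211.

0.211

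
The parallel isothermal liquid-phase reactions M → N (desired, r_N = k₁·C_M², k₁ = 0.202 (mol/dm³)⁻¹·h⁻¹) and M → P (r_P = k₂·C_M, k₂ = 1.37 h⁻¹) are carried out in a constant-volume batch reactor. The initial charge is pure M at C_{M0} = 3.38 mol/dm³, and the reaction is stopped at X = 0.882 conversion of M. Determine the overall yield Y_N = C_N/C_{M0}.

0.185

C_M = C_{M0}(1−X) = 0.3988 mol/dm³.
Along a PFR/batch, dC_P/dC_M = −r_P/(r_N+r_P) = −k₂/(k₂+k₁·C_M).
Integrating from C_{M0} to C_M: C_P = (1.37/0.202)·ln[(1.37+0.202·3.38)/(1.37+0.202·0.399)] = 6.782·ln(2.053/1.451) = 2.355 mol/dm³.
Then C_N = (C_{M0}−C_M) − C_P = 2.981 − 2.355 = 0.6262 mol/dm³.
Y_N = C_N/C_{M0} = 0.6262/3.38 = 0.185.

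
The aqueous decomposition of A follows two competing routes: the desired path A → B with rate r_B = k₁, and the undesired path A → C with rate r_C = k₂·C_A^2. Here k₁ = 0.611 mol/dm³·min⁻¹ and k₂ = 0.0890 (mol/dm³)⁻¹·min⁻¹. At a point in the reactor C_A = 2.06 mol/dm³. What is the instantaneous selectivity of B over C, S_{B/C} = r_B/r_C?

S_{B/C} = r_B/r_C = (k₁)/(k₂·C_A^2) = (k₁/k₂)·C_A^-2.
= (0.611) / (0.0890×2.060^2) = 0.6110/0.3777 = 1.62.
The undesired path is higher order in A, so low C_A (CSTR or dilute feed) favours B.

1.62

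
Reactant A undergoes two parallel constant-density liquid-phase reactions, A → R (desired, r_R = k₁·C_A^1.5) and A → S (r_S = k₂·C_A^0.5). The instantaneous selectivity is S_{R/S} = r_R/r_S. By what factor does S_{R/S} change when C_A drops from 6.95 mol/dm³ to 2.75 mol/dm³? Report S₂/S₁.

S_{R/S} = (k₁/k₂)·C_A, so S₂/S₁ = (C_{A,2}/C_{A,1}).
= 2.75/6.95 = 0.396.
Selectivity toward R falls as C_A falls — high-concentration operation is favoured.

0.396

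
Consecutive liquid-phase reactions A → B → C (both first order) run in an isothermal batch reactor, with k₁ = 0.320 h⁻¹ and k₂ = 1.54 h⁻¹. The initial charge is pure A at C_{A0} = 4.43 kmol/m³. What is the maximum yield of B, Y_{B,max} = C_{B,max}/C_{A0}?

0.138

Evaluating C_B at t_opt = ln(k₂/k₁)/(k₂−k₁) gives C_{B,max}/C_{A0} = (k₁/k₂)^[k₂/(k₂−k₁)].
= (0.320/1.54)^(1.54/(1.54−0.320)) = (0.2078)^(1.262) = 0.1376.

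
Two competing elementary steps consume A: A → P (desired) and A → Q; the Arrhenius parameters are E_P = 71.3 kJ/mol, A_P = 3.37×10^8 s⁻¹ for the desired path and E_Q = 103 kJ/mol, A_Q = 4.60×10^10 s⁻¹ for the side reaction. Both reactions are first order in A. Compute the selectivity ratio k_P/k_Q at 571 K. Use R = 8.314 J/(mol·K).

5.82

Since both paths have the same order in A, the concentration cancels and S_{P/Q} = k_P/k_Q = (A_P/A_Q)·exp[(E_Q−E_P)/(RT)].
(E_Q−E_P)/(RT) = (103−71.3)×10³/(8.314×571) = 31700/4747 = 6.677.
k_P/k_Q = (3.37×10^8/4.60×10^10)·exp(6.677) = 0.007326 × 794.3 = 5.82.
Since E_P < E_Q, lowering the temperature improves selectivity toward P.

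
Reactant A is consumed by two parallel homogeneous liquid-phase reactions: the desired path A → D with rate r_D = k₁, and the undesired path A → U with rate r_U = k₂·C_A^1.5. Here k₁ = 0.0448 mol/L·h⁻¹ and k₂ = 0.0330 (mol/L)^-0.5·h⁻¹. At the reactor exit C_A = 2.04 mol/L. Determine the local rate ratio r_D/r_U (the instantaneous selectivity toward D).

S_{D/U} = r_D/r_U = (k₁)/(k₂·C_A^1.5) = (k₁/k₂)·C_A^-1.5.
= (0.0448) / (0.0330×2.040^1.5) = 0.04480/0.09615 = 0.466.
The undesired path is higher order in A, so low C_A (CSTR or dilute feed) favours D.

0.466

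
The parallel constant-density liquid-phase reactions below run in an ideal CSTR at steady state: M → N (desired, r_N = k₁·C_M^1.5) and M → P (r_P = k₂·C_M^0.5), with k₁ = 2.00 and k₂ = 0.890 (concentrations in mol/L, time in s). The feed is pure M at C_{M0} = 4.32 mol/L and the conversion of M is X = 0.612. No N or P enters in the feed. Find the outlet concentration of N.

2.09 mol/L

Exit C_M = C_{M0}(1−X) = 4.32×0.388 = 1.676 mol/L.
Rates in a CSTR are evaluated at the outlet concentration: r_N = 2.00×1.676^1.5 = 4.340, r_P = 0.890×1.676^0.5 = 1.152.
Fraction of consumed M going to N: r_N/(r_N+r_P) = 0.7902.
C_N = 0.7902·C_{M0}·X = 0.7902×4.32×0.612 = 2.09 mol/L.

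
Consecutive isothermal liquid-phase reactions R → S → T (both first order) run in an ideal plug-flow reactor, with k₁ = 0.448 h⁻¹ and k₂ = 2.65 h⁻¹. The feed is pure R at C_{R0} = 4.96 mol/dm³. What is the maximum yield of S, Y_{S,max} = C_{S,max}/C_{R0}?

0.118

For a first-order series the maximum intermediate yield is C_{S,max}/C_{R0} = (k₁/k₂)^[k₂/(k₂−k₁)].
= (0.448/2.65)^(2.65/(2.65−0.448)) = (0.1691)^(1.203) = 0.1178.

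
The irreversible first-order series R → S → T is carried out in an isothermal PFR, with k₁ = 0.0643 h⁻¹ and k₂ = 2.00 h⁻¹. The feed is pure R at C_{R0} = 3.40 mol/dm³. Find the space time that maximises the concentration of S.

For first-order series the maximum of C_S occurs at τ_opt = ln(k₂/k₁)/(k₂−k₁).
= ln(2.00/0.0643)/(2.00−0.0643) = ln(31.10)/1.936 = 3.437/1.936 = 1.78 h.

1.78 h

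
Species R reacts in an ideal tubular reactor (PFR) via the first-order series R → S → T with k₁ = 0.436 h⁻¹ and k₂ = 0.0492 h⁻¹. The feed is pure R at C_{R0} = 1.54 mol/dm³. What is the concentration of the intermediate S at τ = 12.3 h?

0.940 mol/dm³

For first-order series with pure R initially, C_S(τ) = k₁C_{R0}/(k₂−k₁)·(e^(−k₁τ) − e^(−k₂τ)).
e^(−k₁τ) = e^(−0.436×12.3) = e^(−5.363) = 0.004688; e^(−k₂τ) = e^(−0.6052) = 0.5460.
C_S = 0.436×1.54/(0.0492−0.436) × (0.004688−0.5460) = (-1.736)×(-0.5413) = 0.9396 mol/dm³.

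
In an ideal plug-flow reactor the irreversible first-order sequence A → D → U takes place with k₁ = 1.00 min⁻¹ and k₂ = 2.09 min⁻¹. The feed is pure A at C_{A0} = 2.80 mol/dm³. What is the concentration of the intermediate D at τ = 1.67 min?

0.405 mol/dm³

For first-order series with pure A initially, C_D(τ) = k₁C_{A0}/(k₂−k₁)·(e^(−k₁τ) − e^(−k₂τ)).
e^(−k₁τ) = e^(−1.00×1.67) = e^(−1.670) = 0.1882; e^(−k₂τ) = e^(−3.490) = 0.03049.
C_D = 1.00×2.80/(2.09−1.00) × (0.1882−0.03049) = 2.569×0.1578 = 0.4052 mol/dm³.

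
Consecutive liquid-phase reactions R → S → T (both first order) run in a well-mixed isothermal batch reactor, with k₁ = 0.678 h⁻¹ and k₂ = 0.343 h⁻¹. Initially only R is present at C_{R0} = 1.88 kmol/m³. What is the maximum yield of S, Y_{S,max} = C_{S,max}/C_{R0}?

For a first-order series the maximum intermediate yield is C_{S,max}/C_{R0} = (k₁/k₂)^[k₂/(k₂−k₁)].
= (0.678/0.343)^(0.343/(0.343−0.678)) = (1.977)^(-1.024) = 0.4977.

0.498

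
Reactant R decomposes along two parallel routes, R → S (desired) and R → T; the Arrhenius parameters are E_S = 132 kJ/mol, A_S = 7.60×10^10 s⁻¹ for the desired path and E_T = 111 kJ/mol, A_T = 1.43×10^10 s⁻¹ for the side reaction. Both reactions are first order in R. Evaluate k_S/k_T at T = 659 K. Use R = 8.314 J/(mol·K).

0.115

Since both paths have the same order in R, the concentration cancels and S_{S/T} = k_S/k_T = (A_S/A_T)·exp[(E_T−E_S)/(RT)].
(E_T−E_S)/(RT) = (111−132)×10³/(8.314×659) = -21000/5479 = -3.833.
k_S/k_T = (7.60×10^10/1.43×10^10)·exp(-3.833) = 5.315 × 0.02165 = 0.115.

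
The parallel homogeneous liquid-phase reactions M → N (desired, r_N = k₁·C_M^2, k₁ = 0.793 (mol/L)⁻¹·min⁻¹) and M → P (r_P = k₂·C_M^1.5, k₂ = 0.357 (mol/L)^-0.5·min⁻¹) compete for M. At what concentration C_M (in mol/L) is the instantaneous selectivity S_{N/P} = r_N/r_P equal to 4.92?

4.91 mol/L

S_{N/P} = (k₁/k₂)·C_M^0.5 ⇒ C_M = (S·k₂/k₁)^(2).
= (4.92×0.357/0.793)^(2) = (2.215)^(2) = 4.91 mol/L.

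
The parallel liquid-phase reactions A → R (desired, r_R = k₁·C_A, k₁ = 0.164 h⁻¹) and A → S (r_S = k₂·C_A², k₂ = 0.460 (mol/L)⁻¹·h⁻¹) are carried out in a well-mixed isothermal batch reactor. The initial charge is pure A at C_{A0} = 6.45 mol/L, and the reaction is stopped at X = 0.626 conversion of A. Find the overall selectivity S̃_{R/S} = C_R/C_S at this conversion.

C_A = C_{A0}(1−X) = 2.412 mol/L.
Along a PFR/batch, dC_R/dC_A = −r_R/(r_R+r_S) = −k₁/(k₁+k₂·C_A).
Integrating from C_{A0} to C_A: C_R = (0.164/0.460)·ln[(0.164+0.460·6.45)/(0.164+0.460·2.41)] = 0.3565·ln(3.131/1.274) = 0.3207 mol/L.
C_S = (C_{A0}−C_A)−C_R = 3.717 mol/L; S̃_{R/S} = 0.3207/3.717 = 0.0863.

0.0863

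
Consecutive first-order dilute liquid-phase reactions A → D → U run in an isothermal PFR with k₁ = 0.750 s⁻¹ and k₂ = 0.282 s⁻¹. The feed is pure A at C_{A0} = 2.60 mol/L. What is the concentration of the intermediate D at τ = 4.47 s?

1.04 mol/L

The intermediate concentration in a first-order A→B→C sequence is C_D = k₁C_{A0}(e^(−k₁τ) − e^(−k₂τ))/(k₂−k₁).
e^(−k₁τ) = e^(−0.750×4.47) = e^(−3.353) = 0.03500; e^(−k₂τ) = e^(−1.261) = 0.2835.
C_D = 0.750×2.60/(0.282−0.750) × (0.03500−0.2835) = (-4.167)×(-0.2485) = 1.035 mol/L.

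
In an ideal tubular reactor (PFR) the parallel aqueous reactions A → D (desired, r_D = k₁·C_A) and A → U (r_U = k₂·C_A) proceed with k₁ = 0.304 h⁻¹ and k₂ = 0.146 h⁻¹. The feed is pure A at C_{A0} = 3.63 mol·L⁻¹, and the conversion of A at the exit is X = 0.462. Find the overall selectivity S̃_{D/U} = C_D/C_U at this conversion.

2.08

C_A = C_{A0}(1−X) = 1.953 mol·L⁻¹.
Both paths are first order in A, so the instantaneous fraction to D is constant: dC_D/d(−C_A) = k₁/(k₁+k₂) = 0.6756.
C_D = 0.6756·(C_{A0}−C_A) = 0.6756×1.677 = 1.13 mol·L⁻¹.
C_U = (C_{A0}−C_A)−C_D = 0.5441 mol·L⁻¹; S̃_{D/U} = 1.133/0.5441 = 2.08.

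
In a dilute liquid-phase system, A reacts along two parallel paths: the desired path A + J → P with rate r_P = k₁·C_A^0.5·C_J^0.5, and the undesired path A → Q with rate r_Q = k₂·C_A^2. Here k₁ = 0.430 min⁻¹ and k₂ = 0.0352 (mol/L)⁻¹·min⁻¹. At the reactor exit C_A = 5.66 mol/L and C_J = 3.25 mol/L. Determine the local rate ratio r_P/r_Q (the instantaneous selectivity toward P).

S_{P/Q} = r_P/r_Q = (k₁·C_A^0.5·C_J^0.5)/(k₂·C_A^2) = (k₁/k₂)·C_A^-1.5·C_J^0.5.
= (0.430×5.660^0.5×3.250^0.5) / (0.0352×5.660^2) = 1.844/1.128 = 1.64.
The undesired path is higher order in A, so low C_A (CSTR or dilute feed) favours P.

1.64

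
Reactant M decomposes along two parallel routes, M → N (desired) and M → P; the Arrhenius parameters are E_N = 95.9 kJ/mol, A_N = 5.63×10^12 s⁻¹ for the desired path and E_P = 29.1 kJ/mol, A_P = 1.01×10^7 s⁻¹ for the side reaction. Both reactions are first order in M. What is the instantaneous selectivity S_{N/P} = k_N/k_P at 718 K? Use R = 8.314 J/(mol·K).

k_N/k_P = (A_N/A_P)·exp[−(E_N−E_P)/(RT)] = (A_N/A_P)·exp[(E_P−E_N)/(RT)].
(E_P−E_N)/(RT) = (29.1−95.9)×10³/(8.314×718) = -66800/5969 = -11.19.
k_N/k_P = (5.63×10^12/1.01×10^7)·exp(-11.19) = 5.574×10^5 × 1.381×10^-5 = 7.70.

7.70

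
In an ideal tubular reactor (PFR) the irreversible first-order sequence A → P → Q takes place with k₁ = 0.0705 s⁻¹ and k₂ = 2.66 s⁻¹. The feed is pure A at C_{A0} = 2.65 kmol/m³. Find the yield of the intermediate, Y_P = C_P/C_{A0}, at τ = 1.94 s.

For first-order series with pure A initially, C_P(τ) = k₁C_{A0}/(k₂−k₁)·(e^(−k₁τ) − e^(−k₂τ)).
e^(−k₁τ) = e^(−0.0705×1.94) = e^(−0.1368) = 0.8722; e^(−k₂τ) = e^(−5.160) = 0.005739.
C_P = 0.0705×2.65/(2.66−0.0705) × (0.8722−0.005739) = 0.07215×0.8664 = 0.06251 kmol/m³.
Y_P = C_P/C_{A0} = 0.06251/2.65 = 0.0236.

0.0236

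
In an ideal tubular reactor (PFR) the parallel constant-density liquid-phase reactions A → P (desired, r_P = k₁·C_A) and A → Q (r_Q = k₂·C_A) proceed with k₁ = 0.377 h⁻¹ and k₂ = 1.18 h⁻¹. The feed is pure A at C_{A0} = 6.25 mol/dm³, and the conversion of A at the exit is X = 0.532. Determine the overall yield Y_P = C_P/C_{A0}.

C_A = C_{A0}(1−X) = 2.925 mol/dm³.
Both paths are first order in A, so the instantaneous fraction to P is constant: dC_P/d(−C_A) = k₁/(k₁+k₂) = 0.2421.
C_P = 0.2421·(C_{A0}−C_A) = 0.2421×3.325 = 0.805 mol/dm³.
Y_P = C_P/C_{A0} = 0.8051/6.25 = 0.129.

0.129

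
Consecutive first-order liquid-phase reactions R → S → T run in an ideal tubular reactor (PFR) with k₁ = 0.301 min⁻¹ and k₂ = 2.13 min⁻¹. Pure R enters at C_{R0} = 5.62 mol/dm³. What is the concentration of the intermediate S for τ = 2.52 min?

Solving the coupled first-order balances gives C_S(τ) = [k₁/(k₂−k₁)]·C_{R0}·(e^(−k₁τ) − e^(−k₂τ)).
e^(−k₁τ) = e^(−0.301×2.52) = e^(−0.7585) = 0.4684; e^(−k₂τ) = e^(−5.368) = 0.004665.
C_S = 0.301×5.62/(2.13−0.301) × (0.4684−0.004665) = 0.9249×0.4637 = 0.4289 mol/dm³.

0.429 mol/dm³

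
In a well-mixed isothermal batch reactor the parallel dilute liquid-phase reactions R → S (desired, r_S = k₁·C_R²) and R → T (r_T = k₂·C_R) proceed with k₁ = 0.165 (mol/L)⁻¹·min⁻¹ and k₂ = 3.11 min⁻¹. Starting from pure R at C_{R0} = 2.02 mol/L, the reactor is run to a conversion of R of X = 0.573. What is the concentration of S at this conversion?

0.0819 mol/L

C_R = C_{R0}(1−X) = 0.8625 mol/L.
Along a PFR/batch, dC_T/dC_R = −r_T/(r_S+r_T) = −k₂/(k₂+k₁·C_R).
Integrating from C_{R0} to C_R: C_T = (3.11/0.165)·ln[(3.11+0.165·2.02)/(3.11+0.165·0.863)] = 18.85·ln(3.443/3.252) = 1.076 mol/L.
Then C_S = (C_{R0}−C_R) − C_T = 1.157 − 1.076 = 0.08193 mol/L.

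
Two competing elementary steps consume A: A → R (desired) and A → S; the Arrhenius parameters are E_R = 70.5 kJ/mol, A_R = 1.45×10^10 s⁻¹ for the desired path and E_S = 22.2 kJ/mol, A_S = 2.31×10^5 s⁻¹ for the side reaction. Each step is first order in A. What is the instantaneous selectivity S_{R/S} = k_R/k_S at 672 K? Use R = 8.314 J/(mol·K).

11.0

Since both paths have the same order in A, the concentration cancels and S_{R/S} = k_R/k_S = (A_R/A_S)·exp[(E_S−E_R)/(RT)].
(E_S−E_R)/(RT) = (22.2−70.5)×10³/(8.314×672) = -48300/5587 = -8.645.
k_R/k_S = (1.45×10^10/2.31×10^5)·exp(-8.645) = 62771 × 1.760×10^-4 = 11.0.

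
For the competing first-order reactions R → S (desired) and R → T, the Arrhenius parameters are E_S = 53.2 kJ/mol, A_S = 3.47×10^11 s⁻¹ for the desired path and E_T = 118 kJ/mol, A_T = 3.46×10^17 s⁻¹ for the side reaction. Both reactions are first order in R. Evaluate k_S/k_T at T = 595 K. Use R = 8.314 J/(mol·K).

With equal orders, S_{S/T} = k_S/k_T = (A_S/A_T)·exp[(E_T−E_S)/(RT)].
(E_T−E_S)/(RT) = (118−53.2)×10³/(8.314×595) = 64800/4947 = 13.10.
k_S/k_T = (3.47×10^11/3.46×10^17)·exp(13.10) = 1.003×10^-6 × 4.886×10^5 = 0.490.
Since E_S < E_T, lowering the temperature improves selectivity toward S.

0.490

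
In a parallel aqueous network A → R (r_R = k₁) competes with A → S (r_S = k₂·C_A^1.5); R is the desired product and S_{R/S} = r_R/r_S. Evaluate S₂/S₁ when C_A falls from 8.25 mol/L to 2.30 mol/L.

S_{R/S} = (k₁/k₂)·C_A^-1.5, so S₂/S₁ = (C_{A,2}/C_{A,1})^-1.5.
= (2.30/8.25)^(-1.5) = (0.2788)^(-1.5) = 6.79.
Selectivity toward R rises as C_A falls — low-concentration operation is favoured.

6.79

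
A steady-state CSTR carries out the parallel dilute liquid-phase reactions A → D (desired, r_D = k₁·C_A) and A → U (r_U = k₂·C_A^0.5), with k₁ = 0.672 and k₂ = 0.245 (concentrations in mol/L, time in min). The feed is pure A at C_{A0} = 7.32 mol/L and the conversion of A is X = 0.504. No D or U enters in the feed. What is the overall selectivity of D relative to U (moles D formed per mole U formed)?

5.23

Exit C_A = C_{A0}(1−X) = 7.32×0.496 = 3.631 mol/L.
In a CSTR the entire volume is at exit conditions, so r_D = 0.672×3.631 = 2.440 and r_U = 0.245×3.631^0.5 = 0.4668.
Overall selectivity = C_D/C_U = r_Dτ/(r_Uτ) = r_D/r_U = 5.23.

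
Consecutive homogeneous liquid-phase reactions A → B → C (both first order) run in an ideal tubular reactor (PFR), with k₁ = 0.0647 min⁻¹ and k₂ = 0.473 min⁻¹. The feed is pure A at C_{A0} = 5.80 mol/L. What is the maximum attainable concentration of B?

Evaluating C_B at τ_opt = ln(k₂/k₁)/(k₂−k₁) gives C_{B,max}/C_{A0} = (k₁/k₂)^[k₂/(k₂−k₁)].
= (0.0647/0.473)^(0.473/(0.473−0.0647)) = (0.1368)^(1.158) = 0.09980.
C_{B,max} = 0.09980×5.80 = 0.579 mol/L.

0.579 mol/L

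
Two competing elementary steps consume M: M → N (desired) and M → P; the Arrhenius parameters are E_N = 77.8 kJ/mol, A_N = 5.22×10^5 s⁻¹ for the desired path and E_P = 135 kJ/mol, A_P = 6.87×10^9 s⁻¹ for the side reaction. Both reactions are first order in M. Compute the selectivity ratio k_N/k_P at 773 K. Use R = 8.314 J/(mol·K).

0.557

With equal orders, S_{N/P} = k_N/k_P = (A_N/A_P)·exp[(E_P−E_N)/(RT)].
(E_P−E_N)/(RT) = (135−77.8)×10³/(8.314×773) = 57200/6427 = 8.900.
k_N/k_P = (5.22×10^5/6.87×10^9)·exp(8.900) = 7.598×10^-5 × 7334 = 0.557.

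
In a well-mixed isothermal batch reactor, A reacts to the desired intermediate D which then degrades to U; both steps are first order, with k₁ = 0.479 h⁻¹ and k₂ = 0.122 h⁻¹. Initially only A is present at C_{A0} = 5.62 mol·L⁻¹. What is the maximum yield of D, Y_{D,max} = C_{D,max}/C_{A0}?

0.627

Evaluating C_D at t_opt = ln(k₂/k₁)/(k₂−k₁) gives C_{D,max}/C_{A0} = (k₁/k₂)^[k₂/(k₂−k₁)].
= (0.479/0.122)^(0.122/(0.122−0.479)) = (3.926)^(-0.3417) = 0.6266.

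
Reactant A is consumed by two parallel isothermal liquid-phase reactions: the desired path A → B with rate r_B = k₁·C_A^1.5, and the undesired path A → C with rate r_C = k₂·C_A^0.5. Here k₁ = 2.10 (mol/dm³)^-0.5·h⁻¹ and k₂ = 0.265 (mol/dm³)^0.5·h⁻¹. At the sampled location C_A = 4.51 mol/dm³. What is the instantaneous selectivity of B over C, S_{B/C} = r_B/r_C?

35.7

S_{B/C} = r_B/r_C = (k₁·C_A^1.5)/(k₂·C_A^0.5) = (k₁/k₂)·C_A.
= (2.10×4.510^1.5) / (0.265×4.510^0.5) = 20.11/0.5628 = 35.7.
Since the desired path is higher order in A, keeping C_A high (PFR or concentrated feed) favours B.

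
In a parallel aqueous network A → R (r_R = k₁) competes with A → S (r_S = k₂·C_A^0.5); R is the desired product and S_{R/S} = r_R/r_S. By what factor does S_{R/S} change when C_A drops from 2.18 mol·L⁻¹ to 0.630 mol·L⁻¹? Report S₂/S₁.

S_{R/S} = (k₁/k₂)·C_A^-0.5, so S₂/S₁ = (C_{A,2}/C_{A,1})^-0.5.
= (0.630/2.18)^(-0.5) = (0.2890)^(-0.5) = 1.86.

1.86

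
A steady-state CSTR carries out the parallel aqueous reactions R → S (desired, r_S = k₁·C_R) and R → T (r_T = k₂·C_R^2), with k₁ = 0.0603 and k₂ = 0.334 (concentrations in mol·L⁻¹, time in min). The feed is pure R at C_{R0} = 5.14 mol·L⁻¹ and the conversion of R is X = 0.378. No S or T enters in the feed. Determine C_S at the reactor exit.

0.104 mol·L⁻¹

Exit C_R = C_{R0}(1−X) = 5.14×0.622 = 3.197 mol·L⁻¹.
Rates in a CSTR are evaluated at the outlet concentration: r_S = 0.0603×3.197 = 0.1928, r_T = 0.334×3.197^2 = 3.414.
Fraction of consumed R going to S: r_S/(r_S+r_T) = 0.05345.
C_S = 0.05345·C_{R0}·X = 0.05345×5.14×0.378 = 0.104 mol·L⁻¹.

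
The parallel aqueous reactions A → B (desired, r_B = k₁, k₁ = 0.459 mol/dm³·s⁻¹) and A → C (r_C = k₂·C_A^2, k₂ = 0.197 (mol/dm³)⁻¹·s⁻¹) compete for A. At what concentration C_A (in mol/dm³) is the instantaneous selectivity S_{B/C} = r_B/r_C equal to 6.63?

0.593 mol/dm³

S_{B/C} = (k₁/k₂)·C_A^-2 ⇒ C_A = (S·k₂/k₁)^(-0.5).
= (6.63×0.197/0.459)^(-0.5) = (2.846)^(-0.5) = 0.593 mol/dm³.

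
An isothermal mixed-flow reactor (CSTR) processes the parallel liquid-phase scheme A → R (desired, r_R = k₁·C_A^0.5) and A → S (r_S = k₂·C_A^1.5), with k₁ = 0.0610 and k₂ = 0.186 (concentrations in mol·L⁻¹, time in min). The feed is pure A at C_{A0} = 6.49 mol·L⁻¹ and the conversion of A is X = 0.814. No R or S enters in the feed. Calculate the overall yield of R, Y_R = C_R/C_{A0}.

0.174

Exit C_A = C_{A0}(1−X) = 6.49×0.186 = 1.207 mol·L⁻¹.
Rates in a CSTR are evaluated at the outlet concentration: r_R = 0.0610×1.207^0.5 = 0.06702, r_S = 0.186×1.207^1.5 = 0.2467.
Fraction of consumed A going to R: r_R/(r_R+r_S) = 0.2136.
C_R = 0.2136·C_{A0}·X = 0.2136×6.49×0.814 = 1.13 mol·L⁻¹; Y_R = C_R/C_{A0} = 0.174.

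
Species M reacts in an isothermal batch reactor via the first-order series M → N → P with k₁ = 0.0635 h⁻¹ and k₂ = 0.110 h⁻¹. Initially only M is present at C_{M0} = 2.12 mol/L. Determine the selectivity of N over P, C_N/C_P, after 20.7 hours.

Solving the coupled first-order balances gives C_N(t) = [k₁/(k₂−k₁)]·C_{M0}·(e^(−k₁t) − e^(−k₂t)).
e^(−k₁t) = e^(−0.0635×20.7) = e^(−1.314) = 0.2686; e^(−k₂t) = e^(−2.277) = 0.1026.
C_N = 0.0635×2.12/(0.110−0.0635) × (0.2686−0.1026) = 2.895×0.1660 = 0.4807 mol/L.
C_M = C_{M0}e^(−k₁t) = 0.5695 mol/L, so C_P = C_{M0}−C_M−C_N = 1.070 mol/L; C_N/C_P = 0.449.

0.449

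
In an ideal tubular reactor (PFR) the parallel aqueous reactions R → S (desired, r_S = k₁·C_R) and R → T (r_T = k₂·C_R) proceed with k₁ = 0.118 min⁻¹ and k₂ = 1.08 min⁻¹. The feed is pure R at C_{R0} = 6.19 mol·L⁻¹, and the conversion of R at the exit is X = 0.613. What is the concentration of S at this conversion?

0.374 mol·L⁻¹

C_R = C_{R0}(1−X) = 2.396 mol·L⁻¹.
Both paths are first order in R, so the instantaneous fraction to S is constant: dC_S/d(−C_R) = k₁/(k₁+k₂) = 0.09850.
C_S = 0.09850·(C_{R0}−C_R) = 0.09850×3.794 = 0.374 mol·L⁻¹.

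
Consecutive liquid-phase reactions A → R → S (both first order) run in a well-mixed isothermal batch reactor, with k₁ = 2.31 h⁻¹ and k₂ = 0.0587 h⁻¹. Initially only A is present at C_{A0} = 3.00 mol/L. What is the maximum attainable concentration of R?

2.73 mol/L

At the optimum, C_{R,max}/C_{A0} = (k₁/k₂)^[k₂/(k₂−k₁)].
= (2.31/0.0587)^(0.0587/(0.0587−2.31)) = (39.35)^(-0.02607) = 0.9087.
C_{R,max} = 0.9087×3.00 = 2.73 mol/L.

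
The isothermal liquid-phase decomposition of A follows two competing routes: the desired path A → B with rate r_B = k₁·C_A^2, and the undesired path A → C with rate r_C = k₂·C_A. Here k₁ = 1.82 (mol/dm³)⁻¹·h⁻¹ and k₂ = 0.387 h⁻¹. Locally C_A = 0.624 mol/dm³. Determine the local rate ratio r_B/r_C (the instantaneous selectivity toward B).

2.93

S_{B/C} = r_B/r_C = (k₁·C_A^2)/(k₂·C_A) = (k₁/k₂)·C_A.
= (1.82×0.6240^2) / (0.387×0.6240) = 0.7087/0.2415 = 2.93.
Since the desired path is higher order in A, keeping C_A high (PFR or concentrated feed) favours B.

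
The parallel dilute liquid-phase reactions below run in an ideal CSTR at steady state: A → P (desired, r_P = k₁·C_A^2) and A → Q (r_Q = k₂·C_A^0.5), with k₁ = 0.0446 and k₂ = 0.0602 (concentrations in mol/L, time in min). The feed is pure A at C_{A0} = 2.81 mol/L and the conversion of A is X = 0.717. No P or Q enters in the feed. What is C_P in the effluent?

Exit C_A = C_{A0}(1−X) = 2.81×0.283 = 0.7952 mol/L.
In a CSTR the entire volume is at exit conditions, so r_P = 0.0446×0.7952^2 = 0.02820 and r_Q = 0.0602×0.7952^0.5 = 0.05368.
Fraction of consumed A going to P: r_P/(r_P+r_Q) = 0.3444.
C_P = 0.3444·C_{A0}·X = 0.3444×2.81×0.717 = 0.694 mol/L.

0.694 mol/L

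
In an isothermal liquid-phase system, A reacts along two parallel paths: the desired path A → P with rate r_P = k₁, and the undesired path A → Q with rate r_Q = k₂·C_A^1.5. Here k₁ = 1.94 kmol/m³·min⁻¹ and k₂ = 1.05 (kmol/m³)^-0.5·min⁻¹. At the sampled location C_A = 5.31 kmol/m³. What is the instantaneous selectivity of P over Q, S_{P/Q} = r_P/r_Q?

S_{P/Q} = r_P/r_Q = (k₁)/(k₂·C_A^1.5) = (k₁/k₂)·C_A^-1.5.
= (1.94) / (1.05×5.310^1.5) = 1.940/12.85 = 0.151.

0.151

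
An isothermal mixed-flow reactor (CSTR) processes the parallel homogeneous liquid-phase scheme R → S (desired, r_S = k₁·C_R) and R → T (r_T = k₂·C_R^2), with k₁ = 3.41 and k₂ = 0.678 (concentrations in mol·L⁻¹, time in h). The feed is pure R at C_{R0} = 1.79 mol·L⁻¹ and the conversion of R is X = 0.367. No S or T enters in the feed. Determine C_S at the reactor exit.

Exit C_R = C_{R0}(1−X) = 1.79×0.633 = 1.133 mol·L⁻¹.
Rates in a CSTR are evaluated at the outlet concentration: r_S = 3.41×1.133 = 3.864, r_T = 0.678×1.133^2 = 0.8704.
Fraction of consumed R going to S: r_S/(r_S+r_T) = 0.8161.
C_S = 0.8161·C_{R0}·X = 0.8161×1.79×0.367 = 0.536 mol·L⁻¹.

0.536 mol·L⁻¹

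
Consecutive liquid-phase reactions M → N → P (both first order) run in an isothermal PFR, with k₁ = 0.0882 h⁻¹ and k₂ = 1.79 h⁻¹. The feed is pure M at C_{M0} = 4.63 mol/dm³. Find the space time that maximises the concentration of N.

1.77 h

For first-order series the maximum of C_N occurs at τ_opt = ln(k₂/k₁)/(k₂−k₁).
= ln(1.79/0.0882)/(1.79−0.0882) = ln(20.29)/1.702 = 3.010/1.702 = 1.77 h.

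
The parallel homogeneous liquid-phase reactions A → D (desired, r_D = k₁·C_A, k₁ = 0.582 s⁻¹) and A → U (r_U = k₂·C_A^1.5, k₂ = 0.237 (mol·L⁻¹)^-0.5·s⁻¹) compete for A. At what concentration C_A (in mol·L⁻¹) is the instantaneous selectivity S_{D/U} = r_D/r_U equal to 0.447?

S_{D/U} = (k₁/k₂)·C_A^-0.5 ⇒ C_A = (S·k₂/k₁)^(-2).
= (0.447×0.237/0.582)^(-2) = (0.1820)^(-2) = 30.2 mol·L⁻¹.

30.2 mol·L⁻¹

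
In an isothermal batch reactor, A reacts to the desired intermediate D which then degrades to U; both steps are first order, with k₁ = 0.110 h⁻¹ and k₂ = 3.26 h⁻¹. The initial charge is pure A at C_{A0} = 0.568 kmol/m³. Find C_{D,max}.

0.0170 kmol/m³

Evaluating C_D at t_opt = ln(k₂/k₁)/(k₂−k₁) gives C_{D,max}/C_{A0} = (k₁/k₂)^[k₂/(k₂−k₁)].
= (0.110/3.26)^(3.26/(3.26−0.110)) = (0.03374)^(1.035) = 0.02998.
C_{D,max} = 0.02998×0.568 = 0.0170 kmol/m³.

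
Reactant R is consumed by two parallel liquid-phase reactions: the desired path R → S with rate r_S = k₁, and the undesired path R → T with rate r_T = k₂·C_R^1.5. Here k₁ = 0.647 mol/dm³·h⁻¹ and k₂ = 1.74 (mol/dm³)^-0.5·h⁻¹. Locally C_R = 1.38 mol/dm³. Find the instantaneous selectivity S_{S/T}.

0.229

S_{S/T} = r_S/r_T = (k₁)/(k₂·C_R^1.5) = (k₁/k₂)·C_R^-1.5.
= (0.647) / (1.74×1.380^1.5) = 0.6470/2.821 = 0.229.
The undesired path is higher order in R, so low C_R (CSTR or dilute feed) favours S.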